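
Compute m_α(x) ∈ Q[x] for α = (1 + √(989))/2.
m_α(x) = x^2 - x - 247

From 2α - 1 = √(989), squaring gives (2α - 1)^2 = 989, i.e. 4α^2 - 4α + 1 = 989, so α^2 - α + (1 - 989)/4 = 0. Since 989 ≡ 1 (mod 4), (1 - 989)/4 = -247 ∈ Z. The polynomial x^2 - x - 247 has discriminant 1 - 4·(-247) = 989, which is not a perfect square in Q (d = 989 is squarefree and ≠ 1), so x^2 - x - 247 is irreducible over Q. It is the minimal polynomial of α.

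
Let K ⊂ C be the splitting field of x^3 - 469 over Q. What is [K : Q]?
[K : Q] = 6

The roots of x^3 - 469 are ∛469, ω∛469, ω^2∛469 where ω = e^(2πi/3) is a primitive cube root of unity, so K = Q(∛469, ω). Now [Q(∛469):Q] = 3 (since 469 is not a perfect cube, x^3 - 469 is irreducible) and [Q(ω):Q] = 2. Both 2 and 3 divide [K:Q], and [K:Q] ≤ 3·2 = 6, so [K:Q] = 6. (Equivalently: Q(∛469) ⊂ R but ω ∉ R, so [K : Q(∛469)] = 2.)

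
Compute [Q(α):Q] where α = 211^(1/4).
[Q(α):Q] = 4

α is a root of x^4 - 211. By Eisenstein's criterion at the prime p = 211 (which divides the constant term 211 but p^2 = 44521 does not, since 211 is squarefree), x^4 - 211 is irreducible over Q. Hence [Q(α):Q] = 4.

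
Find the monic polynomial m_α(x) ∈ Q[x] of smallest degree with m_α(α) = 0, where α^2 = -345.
m_α(x) = x^2 + 345

α satisfies α^2 + 345 = 0, so x^2 + 345 annihilates α. Since d = -345 is squarefree and ≠ 1, it is not a perfect square in Q, so x^2 + 345 has no rational root and is therefore irreducible over Q (a degree-2 polynomial over a field is irreducible iff it has no root). Hence m_α(x) = x^2 + 345.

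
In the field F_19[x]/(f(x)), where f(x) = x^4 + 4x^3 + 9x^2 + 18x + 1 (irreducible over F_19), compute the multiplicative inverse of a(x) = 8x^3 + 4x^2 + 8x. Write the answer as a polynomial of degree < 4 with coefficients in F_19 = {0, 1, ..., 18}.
a(x)^(-1) ≡ 18x^3 + 18x^2 + 5 (mod f(x))

Since f is irreducible over F_19, F_19[x]/(f) is a field and a(x) ≠ 0 has an inverse. Apply the extended Euclidean algorithm to f(x) and a(x) in F_19[x]: f(x) = (12x + 4)·a(x) + (11x^2 + 5x + 1);  a(x) = (18x + 6)·(11x^2 + 5x + 1) + (17x + 13);  (11x^2 + 5x + 1) = (4x + 14)·(17x + 13) + (9). The last nonzero remainder is the constant 9 = gcd(f, a) in F_19. Back-substituting through the division chain expresses 9 = s(x)·a(x) + t(x)·f(x) with s(x) ≡ 10x^3 + 10x^2 + 7 (mod f), so (10x^3 + 10x^2 + 7)·a(x) ≡ 9 (mod f). Multiplying by 9^(-1) ≡ 17 in F_19 gives a(x)^(-1) ≡ 17·(10x^3 + 10x^2 + 7) ≡ 18x^3 + 18x^2 + 5 (mod f). Check: (8x^3 + 4x^2 + 8x)·(18x^3 + 18x^2 + 5) = 11x^6 + 7x^5 + 7x^4 + 13x^3 + x^2 + 2x ≡ 1 (mod x^4 + 4x^3 + 9x^2 + 18x + 1).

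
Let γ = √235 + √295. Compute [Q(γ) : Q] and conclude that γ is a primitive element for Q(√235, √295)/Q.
[Q(γ) : Q] = 4 (equivalently, Q(γ) = Q(√235, √295))

Obviously Q(γ) ⊆ Q(√235, √295), and [Q(√235, √295):Q] = 4 (since 235, 295 are distinct squarefree integers > 1 with 69325 not a perfect square). To show equality we compute the minimal polynomial of γ. From γ = √235 + √295: γ^2 = 235 + 2√(69325) + 295 = 530 + 2√(69325), so γ^2 - 530 = 2√(69325); squaring, (γ^2 - 530)^2 = 4·69325, i.e. γ^4 - 1060γ^2 + 280900 - 277300 = 0, i.e. γ^4 - 1060γ^2 + 3600 = 0. So γ is a root of x^4 - 1060x^2 + 3600. This polynomial is irreducible over Q: it has no rational root (each ±√235 ± √295 is irrational), and any factorization into two quadratics over Q would force √(69325) ∈ Q (pairing opposite roots) or √235, √295 ∈ Q (other pairings), all impossible. Hence [Q(γ):Q] = 4 = [Q(√235, √295):Q], so Q(γ) = Q(√235, √295).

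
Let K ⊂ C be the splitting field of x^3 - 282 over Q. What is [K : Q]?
[K : Q] = 6

The roots of x^3 - 282 are ∛282, ω∛282, ω^2∛282 where ω = e^(2πi/3) is a primitive cube root of unity, so K = Q(∛282, ω). Now [Q(∛282):Q] = 3 (since 282 is not a perfect cube, x^3 - 282 is irreducible) and [Q(ω):Q] = 2. Both 2 and 3 divide [K:Q], and [K:Q] ≤ 3·2 = 6, so [K:Q] = 6. (Equivalently: Q(∛282) ⊂ R but ω ∉ R, so [K : Q(∛282)] = 2.)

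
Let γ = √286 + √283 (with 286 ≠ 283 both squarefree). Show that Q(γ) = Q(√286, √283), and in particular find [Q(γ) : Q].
[Q(γ) : Q] = 4 (equivalently, Q(γ) = Q(√286, √283))

Obviously Q(γ) ⊆ Q(√286, √283), and [Q(√286, √283):Q] = 4 (since 286, 283 are distinct squarefree integers > 1 with 80938 not a perfect square). To show equality we compute the minimal polynomial of γ. From γ = √286 + √283: γ^2 = 286 + 2√(80938) + 283 = 569 + 2√(80938), so γ^2 - 569 = 2√(80938); squaring, (γ^2 - 569)^2 = 4·80938, i.e. γ^4 - 1138γ^2 + 323761 - 323752 = 0, i.e. γ^4 - 1138γ^2 + 9 = 0. So γ is a root of x^4 - 1138x^2 + 9. This polynomial is irreducible over Q: it has no rational root (each ±√286 ± √283 is irrational), and any factorization into two quadratics over Q would force √(80938) ∈ Q (pairing opposite roots) or √286, √283 ∈ Q (other pairings), all impossible. Hence [Q(γ):Q] = 4 = [Q(√286, √283):Q], so Q(γ) = Q(√286, √283).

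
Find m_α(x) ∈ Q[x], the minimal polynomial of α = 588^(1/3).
m_α(x) = x^3 - 588

α satisfies α^3 = 588, so x^3 - 588 annihilates α. By the rational root test, a rational root p/q (in lowest terms) of x^3 - 588 would satisfy p^3 = 588 q^3, forcing q = 1 and p^3 = 588; but 588 is not a perfect cube, contradiction. A monic cubic over Q with no rational root is irreducible (any nontrivial factorization would include a linear factor). Hence x^3 - 588 is the minimal polynomial of α, and in particular [Q(α):Q] = 3.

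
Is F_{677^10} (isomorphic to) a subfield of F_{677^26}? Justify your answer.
No: F_{677^10} is not a subfield of F_{677^26}

F_{p^m} embeds in F_{p^n} iff m | n. Here 10 ∤ 26 (since 26 = 2·10 + 6 with remainder 6 ≠ 0), so F_{677^10} is not a subfield of F_{677^26}. Equivalently: if it were, the tower law would give 10 = [F_{677^10}:F_677] dividing [F_{677^26}:F_677] = 26, contradiction.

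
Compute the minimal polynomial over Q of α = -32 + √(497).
m_α(x) = x^2 + 64x + 527

From α + 32 = √(497), squaring gives (α + 32)^2 = 497, i.e. α^2 + 64α + 1024 = 497, so α^2 + 64α + 527 = 0. The discriminant of x^2 + 64x + 527 is (64)^2 - 4·(527) = 4096 - 2108 = 1988, and 4·(497) is not a perfect square in Q since 497 is squarefree and ≠ 1. Hence x^2 + 64x + 527 is irreducible over Q and is the minimal polynomial of α.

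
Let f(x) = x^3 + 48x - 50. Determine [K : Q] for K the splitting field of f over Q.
[K : Q] = 6

By the rational root test, any rational root of the monic integer polynomial f(x) = x^3 + 48x - 50 must be an integer dividing the constant term -50, i.e. one of ±{1, 2, 5, 10, 25, 50}. Evaluating: f(1) = -1, f(-1) = -99, f(2) = 54, f(-2) = -154, f(5) = 315, f(-5) = -415, f(10) = 1430, f(-10) = -1530, f(25) = 16775, f(-25) = -16875, f(50) = 127350, f(-50) = -127450; none is 0, so f has no rational root and is therefore irreducible over Q (a cubic with no linear factor over a field is irreducible). For an irreducible cubic, the Galois group is A_3 or S_3 according as the discriminant disc(f) = -4a^3 - 27b^2 = -4·(48)^3 - 27·(-50)^2 = -509868 is or is not a square in Q. Here disc(f) = -509868 is not a perfect square in Q, so the Galois group of f over Q is not contained in A_3 and must be all of S_3. The splitting field has degree |S_3| = 6 over Q, so [K : Q] = 6.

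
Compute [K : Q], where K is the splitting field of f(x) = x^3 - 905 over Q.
[K : Q] = 6

The roots of x^3 - 905 are ∛905, ω∛905, ω^2∛905 where ω = e^(2πi/3) is a primitive cube root of unity, so K = Q(∛905, ω). Now [Q(∛905):Q] = 3 (since 905 is not a perfect cube, x^3 - 905 is irreducible) and [Q(ω):Q] = 2. Both 2 and 3 divide [K:Q], and [K:Q] ≤ 3·2 = 6, so [K:Q] = 6. (Equivalently: Q(∛905) ⊂ R but ω ∉ R, so [K : Q(∛905)] = 2.)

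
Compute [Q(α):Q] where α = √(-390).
[Q(α):Q] = 2

[Q(α):Q] equals the degree of the minimal polynomial of α. Here α^2 = -390 and x^2 + 390 is irreducible (d = -390 is squarefree, ≠ 1, hence not a square), so deg(m_α) = 2. Thus [Q(α):Q] = 2.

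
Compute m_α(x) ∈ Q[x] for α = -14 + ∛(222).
m_α(x) = x^3 + 42x^2 + 588x + 2522

Set β = α + 14 = ∛(222), so β^3 = 222. Then (α + 14)^3 - 222 = 0, i.e. α is a root of g(x) = (x + 14)^3 - 222 = x^3 + 42x^2 + 588x + 2522. Since g(x) = h(x + 14) where h(x) = x^3 - 222, and h is irreducible over Q (because 222 is not a perfect cube, so h has no rational root, and a monic cubic with no rational root is irreducible), g is also irreducible (irreducibility is preserved under the substitution x → x + 14). Hence m_α(x) = x^3 + 42x^2 + 588x + 2522.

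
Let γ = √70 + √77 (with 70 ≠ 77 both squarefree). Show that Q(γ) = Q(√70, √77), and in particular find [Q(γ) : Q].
[Q(γ) : Q] = 4 (equivalently, Q(γ) = Q(√70, √77))

Obviously Q(γ) ⊆ Q(√70, √77), and [Q(√70, √77):Q] = 4 (since 70, 77 are distinct squarefree integers > 1 with 5390 not a perfect square). To show equality we compute the minimal polynomial of γ. From γ = √70 + √77: γ^2 = 70 + 2√(5390) + 77 = 147 + 2√(5390), so γ^2 - 147 = 2√(5390); squaring, (γ^2 - 147)^2 = 4·5390, i.e. γ^4 - 294γ^2 + 21609 - 21560 = 0, i.e. γ^4 - 294γ^2 + 49 = 0. So γ is a root of x^4 - 294x^2 + 49. This polynomial is irreducible over Q: it has no rational root (each ±√70 ± √77 is irrational), and any factorization into two quadratics over Q would force √(5390) ∈ Q (pairing opposite roots) or √70, √77 ∈ Q (other pairings), all impossible. Hence [Q(γ):Q] = 4 = [Q(√70, √77):Q], so Q(γ) = Q(√70, √77).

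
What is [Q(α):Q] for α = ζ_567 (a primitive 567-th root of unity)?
[Q(α):Q] = 324

The minimal polynomial of ζ_567 over Q is the 567-th cyclotomic polynomial Φ_567(x), which is irreducible over Q and has degree φ(567) = 324. Hence [Q(α):Q] = φ(567) = 324.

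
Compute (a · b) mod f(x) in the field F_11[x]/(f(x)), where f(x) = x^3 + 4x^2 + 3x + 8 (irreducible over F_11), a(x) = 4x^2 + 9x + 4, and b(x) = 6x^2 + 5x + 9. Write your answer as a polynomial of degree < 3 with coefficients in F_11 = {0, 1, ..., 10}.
a · b ≡ 8x + 3 (mod f(x))

Multiply in F_11[x]: a(x)·b(x) = (4x^2 + 9x + 4)·(6x^2 + 5x + 9) = 2x^4 + 8x^3 + 6x^2 + 2x + 3. This has degree ≥ 3, so divide by f(x) over F_11: 2x^4 + 8x^3 + 6x^2 + 2x + 3 = (2x)·(x^3 + 4x^2 + 3x + 8) + (8x + 3). Hence a·b ≡ 8x + 3 (mod f). (F_11[x]/(f) is a field with 11^3 = 1331 elements since f is irreducible of degree 3.)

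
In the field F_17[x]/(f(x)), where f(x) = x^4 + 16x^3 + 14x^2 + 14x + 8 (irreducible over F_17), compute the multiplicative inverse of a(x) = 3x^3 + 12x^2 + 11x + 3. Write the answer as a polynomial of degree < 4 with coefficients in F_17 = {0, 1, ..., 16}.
a(x)^(-1) ≡ 9x^3 + 2x^2 + 6x + 5 (mod f(x))

Since f is irreducible over F_17, F_17[x]/(f) is a field and a(x) ≠ 0 has an inverse. Apply the extended Euclidean algorithm to f(x) and a(x) in F_17[x]: f(x) = (6x + 4)·a(x) + (2x^2 + 3x + 13);  a(x) = (10x + 8)·(2x^2 + 3x + 13) + (10x + 1);  (2x^2 + 3x + 13) = (7x + 3)·(10x + 1) + (10). The last nonzero remainder is the constant 10 = gcd(f, a) in F_17. Back-substituting through the division chain expresses 10 = s(x)·a(x) + t(x)·f(x) with s(x) ≡ 5x^3 + 3x^2 + 9x + 16 (mod f), so (5x^3 + 3x^2 + 9x + 16)·a(x) ≡ 10 (mod f). Multiplying by 10^(-1) ≡ 12 in F_17 gives a(x)^(-1) ≡ 12·(5x^3 + 3x^2 + 9x + 16) ≡ 9x^3 + 2x^2 + 6x + 5 (mod f). Check: (3x^3 + 12x^2 + 11x + 3)·(9x^3 + 2x^2 + 6x + 5) = 10x^6 + 12x^5 + 5x^4 + 13x^2 + 5x + 15 ≡ 1 (mod x^4 + 16x^3 + 14x^2 + 14x + 8).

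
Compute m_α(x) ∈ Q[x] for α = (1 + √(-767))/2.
m_α(x) = x^2 - x + 192

From 2α - 1 = √(-767), squaring gives (2α - 1)^2 = -767, i.e. 4α^2 - 4α + 1 = -767, so α^2 - α + (1 + 767)/4 = 0. Since -767 ≡ 1 (mod 4), (1 + 767)/4 = 192 ∈ Z. The polynomial x^2 - x + 192 has discriminant 1 - 4·(192) = -767, which is not a perfect square in Q (d = -767 is squarefree and ≠ 1), so x^2 - x + 192 is irreducible over Q. It is the minimal polynomial of α.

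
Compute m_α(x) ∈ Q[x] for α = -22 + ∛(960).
m_α(x) = x^3 + 66x^2 + 1452x + 9688

Set β = α + 22 = ∛(960), so β^3 = 960. Then (α + 22)^3 - 960 = 0, i.e. α is a root of g(x) = (x + 22)^3 - 960 = x^3 + 66x^2 + 1452x + 9688. Since g(x) = h(x + 22) where h(x) = x^3 - 960, and h is irreducible over Q (because 960 is not a perfect cube, so h has no rational root, and a monic cubic with no rational root is irreducible), g is also irreducible (irreducibility is preserved under the substitution x → x + 22). Hence m_α(x) = x^3 + 66x^2 + 1452x + 9688.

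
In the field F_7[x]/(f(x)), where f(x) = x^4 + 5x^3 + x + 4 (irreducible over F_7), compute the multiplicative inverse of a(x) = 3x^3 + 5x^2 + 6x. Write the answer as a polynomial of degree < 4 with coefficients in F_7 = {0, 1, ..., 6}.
a(x)^(-1) ≡ 4x^3 + 4x + 1 (mod f(x))

Since f is irreducible over F_7, F_7[x]/(f) is a field and a(x) ≠ 0 has an inverse. Apply the extended Euclidean algorithm to f(x) and a(x) in F_7[x]: f(x) = (5x + 5)·a(x) + (x^2 + 6x + 4);  a(x) = (3x + 1)·(x^2 + 6x + 4) + (2x + 3);  (x^2 + 6x + 4) = (4x + 4)·(2x + 3) + (6). The last nonzero remainder is the constant 6 = gcd(f, a) in F_7. Back-substituting through the division chain expresses 6 = s(x)·a(x) + t(x)·f(x) with s(x) ≡ 3x^3 + 3x + 6 (mod f), so (3x^3 + 3x + 6)·a(x) ≡ 6 (mod f). Multiplying by 6^(-1) ≡ 6 in F_7 gives a(x)^(-1) ≡ 6·(3x^3 + 3x + 6) ≡ 4x^3 + 4x + 1 (mod f). Check: (3x^3 + 5x^2 + 6x)·(4x^3 + 4x + 1) = 5x^6 + 6x^5 + x^4 + 2x^3 + x^2 + 6x ≡ 1 (mod x^4 + 5x^3 + x + 4).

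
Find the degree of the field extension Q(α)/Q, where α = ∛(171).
[Q(α):Q] = 3

The minimal polynomial of α is x^3 - 171, irreducible over Q since 171 is not a perfect cube (so x^3 - 171 has no rational root). Hence [Q(α):Q] = deg(m_α) = 3.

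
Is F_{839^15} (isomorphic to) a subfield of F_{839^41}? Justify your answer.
No: F_{839^15} is not a subfield of F_{839^41}

F_{p^m} embeds in F_{p^n} iff m | n. Here 15 ∤ 41 (since 41 = 2·15 + 11 with remainder 11 ≠ 0), so F_{839^15} is not a subfield of F_{839^41}. Equivalently: if it were, the tower law would give 15 = [F_{839^15}:F_839] dividing [F_{839^41}:F_839] = 41, contradiction.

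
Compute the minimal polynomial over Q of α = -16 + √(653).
m_α(x) = x^2 + 32x - 397

From α + 16 = √(653), squaring gives (α + 16)^2 = 653, i.e. α^2 + 32α + 256 = 653, so α^2 + 32α - 397 = 0. The discriminant of x^2 + 32x - 397 is (32)^2 - 4·(-397) = 1024 + 1588 = 2612, and 4·(653) is not a perfect square in Q since 653 is squarefree and ≠ 1. Hence x^2 + 32x - 397 is irreducible over Q and is the minimal polynomial of α.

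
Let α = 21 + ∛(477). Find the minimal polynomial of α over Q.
m_α(x) = x^3 - 63x^2 + 1323x - 9738

Set β = α - 21 = ∛(477), so β^3 = 477. Then (α - 21)^3 - 477 = 0, i.e. α is a root of g(x) = (x - 21)^3 - 477 = x^3 - 63x^2 + 1323x - 9738. Since g(x) = h(x - 21) where h(x) = x^3 - 477, and h is irreducible over Q (because 477 is not a perfect cube, so h has no rational root, and a monic cubic with no rational root is irreducible), g is also irreducible (irreducibility is preserved under the substitution x → x - 21). Hence m_α(x) = x^3 - 63x^2 + 1323x - 9738.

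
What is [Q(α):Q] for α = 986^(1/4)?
[Q(α):Q] = 4

α is a root of x^4 - 986. By Eisenstein's criterion at the prime p = 2 (which divides the constant term 986 but p^2 = 4 does not, since 986 is squarefree), x^4 - 986 is irreducible over Q. Hence [Q(α):Q] = 4.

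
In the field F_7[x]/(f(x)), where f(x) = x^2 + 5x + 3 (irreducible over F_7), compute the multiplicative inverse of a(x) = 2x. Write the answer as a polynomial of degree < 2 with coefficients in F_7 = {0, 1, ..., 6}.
a(x)^(-1) ≡ x + 5 (mod f(x))

Since f is irreducible over F_7, F_7[x]/(f) is a field and a(x) ≠ 0 has an inverse. Apply the extended Euclidean algorithm to f(x) and a(x) in F_7[x]: f(x) = (4x + 6)·a(x) + (3). The last nonzero remainder is the constant 3 = gcd(f, a) in F_7. Back-substituting through the division chain expresses 3 = s(x)·a(x) + t(x)·f(x) with s(x) ≡ 3x + 1 (mod f), so (3x + 1)·a(x) ≡ 3 (mod f). Multiplying by 3^(-1) ≡ 5 in F_7 gives a(x)^(-1) ≡ 5·(3x + 1) ≡ x + 5 (mod f). Check: (2x)·(x + 5) = 2x^2 + 3x ≡ 1 (mod x^2 + 5x + 3).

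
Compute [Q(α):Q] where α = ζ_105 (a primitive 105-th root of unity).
[Q(α):Q] = 48

The minimal polynomial of ζ_105 over Q is the 105-th cyclotomic polynomial Φ_105(x), which is irreducible over Q and has degree φ(105) = 48. Hence [Q(α):Q] = φ(105) = 48.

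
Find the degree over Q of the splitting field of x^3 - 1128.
[K : Q] = 6

The roots of x^3 - 1128 are ∛1128, ω∛1128, ω^2∛1128 where ω = e^(2πi/3) is a primitive cube root of unity, so K = Q(∛1128, ω). Now [Q(∛1128):Q] = 3 (since 1128 is not a perfect cube, x^3 - 1128 is irreducible) and [Q(ω):Q] = 2. Both 2 and 3 divide [K:Q], and [K:Q] ≤ 3·2 = 6, so [K:Q] = 6. (Equivalently: Q(∛1128) ⊂ R but ω ∉ R, so [K : Q(∛1128)] = 2.)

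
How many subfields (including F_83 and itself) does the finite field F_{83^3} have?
F_{83^3} has 2 subfields

The subfields of F_{p^n} are exactly the fields F_{p^d} for d | n (each is the fixed field of the unique index-d subgroup of Gal(F_{p^n}/F_p) ≅ Z/nZ). The divisors of n = 3 are {1, 3}, giving 2 subfields: F_{83^1}, F_{83^3}.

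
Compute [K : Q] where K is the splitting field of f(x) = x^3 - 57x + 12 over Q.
[K : Q] = 6

By the rational root test, any rational root of the monic integer polynomial f(x) = x^3 - 57x + 12 must be an integer dividing the constant term 12, i.e. one of ±{1, 2, 3, 4, 6, 12}. Evaluating: f(1) = -44, f(-1) = 68, f(2) = -94, f(-2) = 118, f(3) = -132, f(-3) = 156, f(4) = -152, f(-4) = 176, f(6) = -114, f(-6) = 138, f(12) = 1056, f(-12) = -1032; none is 0, so f has no rational root and is therefore irreducible over Q (a cubic with no linear factor over a field is irreducible). For an irreducible cubic, the Galois group is A_3 or S_3 according as the discriminant disc(f) = -4a^3 - 27b^2 = -4·(-57)^3 - 27·(12)^2 = 736884 is or is not a square in Q. Here disc(f) = 736884 is not a perfect square in Q, so the Galois group of f over Q is not contained in A_3 and must be all of S_3. The splitting field has degree |S_3| = 6 over Q, so [K : Q] = 6.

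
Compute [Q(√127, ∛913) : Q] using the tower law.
[Q(√127, ∛913) : Q] = 6

Let L = Q(√127, ∛913). Since Q(√127) ⊂ L and [Q(√127):Q] = 2, the tower law gives 2 | [L:Q]. Likewise Q(∛913) ⊂ L with [Q(∛913):Q] = 3 (because 913 is not a perfect cube), so 3 | [L:Q]. As gcd(2,3) = 1, [L:Q] is divisible by 6. Conversely L is generated over Q by √127 and ∛913, so [L:Q] ≤ 2·3 = 6. Therefore [Q(√127, ∛913) : Q] = 6.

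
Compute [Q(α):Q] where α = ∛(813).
[Q(α):Q] = 3

The minimal polynomial of α is x^3 - 813, irreducible over Q since 813 is not a perfect cube (so x^3 - 813 has no rational root). Hence [Q(α):Q] = deg(m_α) = 3.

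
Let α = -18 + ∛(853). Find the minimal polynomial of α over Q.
m_α(x) = x^3 + 54x^2 + 972x + 4979

Set β = α + 18 = ∛(853), so β^3 = 853. Then (α + 18)^3 - 853 = 0, i.e. α is a root of g(x) = (x + 18)^3 - 853 = x^3 + 54x^2 + 972x + 4979. Since g(x) = h(x + 18) where h(x) = x^3 - 853, and h is irreducible over Q (because 853 is not a perfect cube, so h has no rational root, and a monic cubic with no rational root is irreducible), g is also irreducible (irreducibility is preserved under the substitution x → x + 18). Hence m_α(x) = x^3 + 54x^2 + 972x + 4979.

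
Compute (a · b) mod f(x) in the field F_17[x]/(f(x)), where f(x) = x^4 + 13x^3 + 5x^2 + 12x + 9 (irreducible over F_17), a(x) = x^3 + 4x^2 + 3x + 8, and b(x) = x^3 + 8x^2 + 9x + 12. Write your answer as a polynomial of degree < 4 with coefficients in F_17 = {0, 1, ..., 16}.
a · b ≡ 9x^3 + x^2 + 3x + 2 (mod f(x))

Multiply in F_17[x]: a(x)·b(x) = (x^3 + 4x^2 + 3x + 8)·(x^3 + 8x^2 + 9x + 12) = x^6 + 12x^5 + 10x^4 + 12x^3 + 3x^2 + 6x + 11. This has degree ≥ 4, so divide by f(x) over F_17: x^6 + 12x^5 + 10x^4 + 12x^3 + 3x^2 + 6x + 11 = (x^2 + 16x + 1)·(x^4 + 13x^3 + 5x^2 + 12x + 9) + (9x^3 + x^2 + 3x + 2). Hence a·b ≡ 9x^3 + x^2 + 3x + 2 (mod f). (F_17[x]/(f) is a field with 17^4 = 83521 elements since f is irreducible of degree 4.)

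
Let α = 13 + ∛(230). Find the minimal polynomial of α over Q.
m_α(x) = x^3 - 39x^2 + 507x - 2427

Set β = α - 13 = ∛(230), so β^3 = 230. Then (α - 13)^3 - 230 = 0, i.e. α is a root of g(x) = (x - 13)^3 - 230 = x^3 - 39x^2 + 507x - 2427. Since g(x) = h(x - 13) where h(x) = x^3 - 230, and h is irreducible over Q (because 230 is not a perfect cube, so h has no rational root, and a monic cubic with no rational root is irreducible), g is also irreducible (irreducibility is preserved under the substitution x → x - 13). Hence m_α(x) = x^3 - 39x^2 + 507x - 2427.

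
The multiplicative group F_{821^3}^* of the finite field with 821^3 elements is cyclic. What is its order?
|F_{821^3}^*| = 553387660

F_{821^3} has 821^3 = 553387661 elements; its multiplicative group consists of all nonzero elements, so |F_{821^3}^*| = 553387661 - 1 = 553387660. (It is cyclic since any finite subgroup of the multiplicative group of a field is cyclic.)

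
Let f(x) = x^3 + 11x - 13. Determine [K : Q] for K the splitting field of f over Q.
[K : Q] = 6

By the rational root test, any rational root of the monic integer polynomial f(x) = x^3 + 11x - 13 must be an integer dividing the constant term -13, i.e. one of ±{1, 13}. Evaluating: f(1) = -1, f(-1) = -25, f(13) = 2327, f(-13) = -2353; none is 0, so f has no rational root and is therefore irreducible over Q (a cubic with no linear factor over a field is irreducible). For an irreducible cubic, the Galois group is A_3 or S_3 according as the discriminant disc(f) = -4a^3 - 27b^2 = -4·(11)^3 - 27·(-13)^2 = -9887 is or is not a square in Q. Here disc(f) = -9887 is not a perfect square in Q, so the Galois group of f over Q is not contained in A_3 and must be all of S_3. The splitting field has degree |S_3| = 6 over Q, so [K : Q] = 6.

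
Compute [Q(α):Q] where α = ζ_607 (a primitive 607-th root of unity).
[Q(α):Q] = 606

The minimal polynomial of ζ_607 over Q is the 607-th cyclotomic polynomial Φ_607(x), which is irreducible over Q and has degree φ(607) = 606. Hence [Q(α):Q] = φ(607) = 606.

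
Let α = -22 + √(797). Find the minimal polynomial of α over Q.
m_α(x) = x^2 + 44x - 313

From α + 22 = √(797), squaring gives (α + 22)^2 = 797, i.e. α^2 + 44α + 484 = 797, so α^2 + 44α - 313 = 0. The discriminant of x^2 + 44x - 313 is (44)^2 - 4·(-313) = 1936 + 1252 = 3188, and 4·(797) is not a perfect square in Q since 797 is squarefree and ≠ 1. Hence x^2 + 44x - 313 is irreducible over Q and is the minimal polynomial of α.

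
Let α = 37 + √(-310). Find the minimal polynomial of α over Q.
m_α(x) = x^2 - 74x + 1679

From α - 37 = √(-310), squaring gives (α - 37)^2 = -310, i.e. α^2 - 74α + 1369 = -310, so α^2 - 74α + 1679 = 0. The discriminant of x^2 - 74x + 1679 is (-74)^2 - 4·(1679) = 5476 - 6716 = -1240, and 4·(-310) is not a perfect square in Q since -310 is squarefree and ≠ 1. Hence x^2 - 74x + 1679 is irreducible over Q and is the minimal polynomial of α.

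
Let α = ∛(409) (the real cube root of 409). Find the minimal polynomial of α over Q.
m_α(x) = x^3 - 409

α satisfies α^3 = 409, so x^3 - 409 annihilates α. By the rational root test, a rational root p/q (in lowest terms) of x^3 - 409 would satisfy p^3 = 409 q^3, forcing q = 1 and p^3 = 409; but 409 is not a perfect cube, contradiction. A monic cubic over Q with no rational root is irreducible (any nontrivial factorization would include a linear factor). Hence x^3 - 409 is the minimal polynomial of α, and in particular [Q(α):Q] = 3.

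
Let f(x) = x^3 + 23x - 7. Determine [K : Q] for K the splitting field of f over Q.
[K : Q] = 6

By the rational root test, any rational root of the monic integer polynomial f(x) = x^3 + 23x - 7 must be an integer dividing the constant term -7, i.e. one of ±{1, 7}. Evaluating: f(1) = 17, f(-1) = -31, f(7) = 497, f(-7) = -511; none is 0, so f has no rational root and is therefore irreducible over Q (a cubic with no linear factor over a field is irreducible). For an irreducible cubic, the Galois group is A_3 or S_3 according as the discriminant disc(f) = -4a^3 - 27b^2 = -4·(23)^3 - 27·(-7)^2 = -49991 is or is not a square in Q. Here disc(f) = -49991 is not a perfect square in Q, so the Galois group of f over Q is not contained in A_3 and must be all of S_3. The splitting field has degree |S_3| = 6 over Q, so [K : Q] = 6.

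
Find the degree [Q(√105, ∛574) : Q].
[Q(√105, ∛574) : Q] = 6

Let L = Q(√105, ∛574). Since Q(√105) ⊂ L and [Q(√105):Q] = 2, the tower law gives 2 | [L:Q]. Likewise Q(∛574) ⊂ L with [Q(∛574):Q] = 3 (because 574 is not a perfect cube), so 3 | [L:Q]. As gcd(2,3) = 1, [L:Q] is divisible by 6. Conversely L is generated over Q by √105 and ∛574, so [L:Q] ≤ 2·3 = 6. Therefore [Q(√105, ∛574) : Q] = 6.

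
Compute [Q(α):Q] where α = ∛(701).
[Q(α):Q] = 3

The minimal polynomial of α is x^3 - 701, irreducible over Q since 701 is not a perfect cube (so x^3 - 701 has no rational root). Hence [Q(α):Q] = deg(m_α) = 3.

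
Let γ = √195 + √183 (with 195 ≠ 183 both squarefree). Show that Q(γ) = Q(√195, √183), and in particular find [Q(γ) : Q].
[Q(γ) : Q] = 4 (equivalently, Q(γ) = Q(√195, √183))

Obviously Q(γ) ⊆ Q(√195, √183), and [Q(√195, √183):Q] = 4 (since 195, 183 are distinct squarefree integers > 1 with 35685 not a perfect square). To show equality we compute the minimal polynomial of γ. From γ = √195 + √183: γ^2 = 195 + 2√(35685) + 183 = 378 + 2√(35685), so γ^2 - 378 = 2√(35685); squaring, (γ^2 - 378)^2 = 4·35685, i.e. γ^4 - 756γ^2 + 142884 - 142740 = 0, i.e. γ^4 - 756γ^2 + 144 = 0. So γ is a root of x^4 - 756x^2 + 144. This polynomial is irreducible over Q: it has no rational root (each ±√195 ± √183 is irrational), and any factorization into two quadratics over Q would force √(35685) ∈ Q (pairing opposite roots) or √195, √183 ∈ Q (other pairings), all impossible. Hence [Q(γ):Q] = 4 = [Q(√195, √183):Q], so Q(γ) = Q(√195, √183).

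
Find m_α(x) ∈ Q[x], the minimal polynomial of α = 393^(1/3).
m_α(x) = x^3 - 393

α satisfies α^3 = 393, so x^3 - 393 annihilates α. By the rational root test, a rational root p/q (in lowest terms) of x^3 - 393 would satisfy p^3 = 393 q^3, forcing q = 1 and p^3 = 393; but 393 is not a perfect cube, contradiction. A monic cubic over Q with no rational root is irreducible (any nontrivial factorization would include a linear factor). Hence x^3 - 393 is the minimal polynomial of α, and in particular [Q(α):Q] = 3.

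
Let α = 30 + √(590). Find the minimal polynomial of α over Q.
m_α(x) = x^2 - 60x + 310

From α - 30 = √(590), squaring gives (α - 30)^2 = 590, i.e. α^2 - 60α + 900 = 590, so α^2 - 60α + 310 = 0. The discriminant of x^2 - 60x + 310 is (-60)^2 - 4·(310) = 3600 - 1240 = 2360, and 4·(590) is not a perfect square in Q since 590 is squarefree and ≠ 1. Hence x^2 - 60x + 310 is irreducible over Q and is the minimal polynomial of α.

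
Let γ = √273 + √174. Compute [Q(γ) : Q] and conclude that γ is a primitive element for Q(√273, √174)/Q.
[Q(γ) : Q] = 4 (equivalently, Q(γ) = Q(√273, √174))

Obviously Q(γ) ⊆ Q(√273, √174), and [Q(√273, √174):Q] = 4 (since 273, 174 are distinct squarefree integers > 1 with 47502 not a perfect square). To show equality we compute the minimal polynomial of γ. From γ = √273 + √174: γ^2 = 273 + 2√(47502) + 174 = 447 + 2√(47502), so γ^2 - 447 = 2√(47502); squaring, (γ^2 - 447)^2 = 4·47502, i.e. γ^4 - 894γ^2 + 199809 - 190008 = 0, i.e. γ^4 - 894γ^2 + 9801 = 0. So γ is a root of x^4 - 894x^2 + 9801. This polynomial is irreducible over Q: it has no rational root (each ±√273 ± √174 is irrational), and any factorization into two quadratics over Q would force √(47502) ∈ Q (pairing opposite roots) or √273, √174 ∈ Q (other pairings), all impossible. Hence [Q(γ):Q] = 4 = [Q(√273, √174):Q], so Q(γ) = Q(√273, √174).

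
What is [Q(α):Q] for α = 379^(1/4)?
[Q(α):Q] = 4

α is a root of x^4 - 379. By Eisenstein's criterion at the prime p = 379 (which divides the constant term 379 but p^2 = 143641 does not, since 379 is squarefree), x^4 - 379 is irreducible over Q. Hence [Q(α):Q] = 4.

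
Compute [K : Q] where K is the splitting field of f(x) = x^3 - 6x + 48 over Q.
[K : Q] = 6

By the rational root test, any rational root of the monic integer polynomial f(x) = x^3 - 6x + 48 must be an integer dividing the constant term 48, i.e. one of ±{1, 2, 3, 4, 6, 8, 12, 16, 24, 48}. Evaluating: f(1) = 43, f(-1) = 53, f(2) = 44, f(-2) = 52, f(3) = 57, f(-3) = 39, f(4) = 88, f(-4) = 8, f(6) = 228, f(-6) = -132, f(8) = 512, f(-8) = -416, f(12) = 1704, f(-12) = -1608, f(16) = 4048, f(-16) = -3952, f(24) = 13728, f(-24) = -13632, f(48) = 110352, f(-48) = -110256; none is 0, so f has no rational root and is therefore irreducible over Q (a cubic with no linear factor over a field is irreducible). For an irreducible cubic, the Galois group is A_3 or S_3 according as the discriminant disc(f) = -4a^3 - 27b^2 = -4·(-6)^3 - 27·(48)^2 = -61344 is or is not a square in Q. Here disc(f) = -61344 is not a perfect square in Q, so the Galois group of f over Q is not contained in A_3 and must be all of S_3. The splitting field has degree |S_3| = 6 over Q, so [K : Q] = 6.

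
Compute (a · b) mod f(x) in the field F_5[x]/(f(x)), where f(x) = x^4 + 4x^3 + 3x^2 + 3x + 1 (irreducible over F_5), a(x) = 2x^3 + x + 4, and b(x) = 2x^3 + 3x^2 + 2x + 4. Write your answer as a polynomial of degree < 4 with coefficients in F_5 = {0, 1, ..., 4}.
a · b ≡ x^3 + 3x^2 + 2 (mod f(x))

Multiply in F_5[x]: a(x)·b(x) = (2x^3 + x + 4)·(2x^3 + 3x^2 + 2x + 4) = 4x^6 + x^5 + x^4 + 4x^3 + 4x^2 + 2x + 1. This has degree ≥ 4, so divide by f(x) over F_5: 4x^6 + x^5 + x^4 + 4x^3 + 4x^2 + 2x + 1 = (4x^2 + 4)·(x^4 + 4x^3 + 3x^2 + 3x + 1) + (x^3 + 3x^2 + 2). Hence a·b ≡ x^3 + 3x^2 + 2 (mod f). (F_5[x]/(f) is a field with 5^4 = 625 elements since f is irreducible of degree 4.)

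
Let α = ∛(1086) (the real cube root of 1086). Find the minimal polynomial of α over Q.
m_α(x) = x^3 - 1086

α satisfies α^3 = 1086, so x^3 - 1086 annihilates α. By the rational root test, a rational root p/q (in lowest terms) of x^3 - 1086 would satisfy p^3 = 1086 q^3, forcing q = 1 and p^3 = 1086; but 1086 is not a perfect cube, contradiction. A monic cubic over Q with no rational root is irreducible (any nontrivial factorization would include a linear factor). Hence x^3 - 1086 is the minimal polynomial of α, and in particular [Q(α):Q] = 3.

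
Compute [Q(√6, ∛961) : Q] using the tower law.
[Q(√6, ∛961) : Q] = 6

Let L = Q(√6, ∛961). Since Q(√6) ⊂ L and [Q(√6):Q] = 2, the tower law gives 2 | [L:Q]. Likewise Q(∛961) ⊂ L with [Q(∛961):Q] = 3 (because 961 is not a perfect cube), so 3 | [L:Q]. As gcd(2,3) = 1, [L:Q] is divisible by 6. Conversely L is generated over Q by √6 and ∛961, so [L:Q] ≤ 2·3 = 6. Therefore [Q(√6, ∛961) : Q] = 6.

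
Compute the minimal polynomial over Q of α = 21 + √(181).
m_α(x) = x^2 - 42x + 260

From α - 21 = √(181), squaring gives (α - 21)^2 = 181, i.e. α^2 - 42α + 441 = 181, so α^2 - 42α + 260 = 0. The discriminant of x^2 - 42x + 260 is (-42)^2 - 4·(260) = 1764 - 1040 = 724, and 4·(181) is not a perfect square in Q since 181 is squarefree and ≠ 1. Hence x^2 - 42x + 260 is irreducible over Q and is the minimal polynomial of α.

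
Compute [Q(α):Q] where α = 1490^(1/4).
[Q(α):Q] = 4

α is a root of x^4 - 1490. By Eisenstein's criterion at the prime p = 2 (which divides the constant term 1490 but p^2 = 4 does not, since 1490 is squarefree), x^4 - 1490 is irreducible over Q. Hence [Q(α):Q] = 4.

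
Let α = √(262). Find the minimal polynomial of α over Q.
m_α(x) = x^2 - 262

α satisfies α^2 - 262 = 0, so x^2 - 262 annihilates α. Since d = 262 is squarefree and ≠ 1, it is not a perfect square in Q, so x^2 - 262 has no rational root and is therefore irreducible over Q (a degree-2 polynomial over a field is irreducible iff it has no root). Hence m_α(x) = x^2 - 262.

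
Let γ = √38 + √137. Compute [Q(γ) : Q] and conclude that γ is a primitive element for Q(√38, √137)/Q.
[Q(γ) : Q] = 4 (equivalently, Q(γ) = Q(√38, √137))

Obviously Q(γ) ⊆ Q(√38, √137), and [Q(√38, √137):Q] = 4 (since 38, 137 are distinct squarefree integers > 1 with 5206 not a perfect square). To show equality we compute the minimal polynomial of γ. From γ = √38 + √137: γ^2 = 38 + 2√(5206) + 137 = 175 + 2√(5206), so γ^2 - 175 = 2√(5206); squaring, (γ^2 - 175)^2 = 4·5206, i.e. γ^4 - 350γ^2 + 30625 - 20824 = 0, i.e. γ^4 - 350γ^2 + 9801 = 0. So γ is a root of x^4 - 350x^2 + 9801. This polynomial is irreducible over Q: it has no rational root (each ±√38 ± √137 is irrational), and any factorization into two quadratics over Q would force √(5206) ∈ Q (pairing opposite roots) or √38, √137 ∈ Q (other pairings), all impossible. Hence [Q(γ):Q] = 4 = [Q(√38, √137):Q], so Q(γ) = Q(√38, √137).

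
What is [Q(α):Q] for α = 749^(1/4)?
[Q(α):Q] = 4

α is a root of x^4 - 749. By Eisenstein's criterion at the prime p = 7 (which divides the constant term 749 but p^2 = 49 does not, since 749 is squarefree), x^4 - 749 is irreducible over Q. Hence [Q(α):Q] = 4.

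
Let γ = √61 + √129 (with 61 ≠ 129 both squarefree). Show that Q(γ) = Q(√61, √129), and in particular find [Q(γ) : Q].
[Q(γ) : Q] = 4 (equivalently, Q(γ) = Q(√61, √129))

Obviously Q(γ) ⊆ Q(√61, √129), and [Q(√61, √129):Q] = 4 (since 61, 129 are distinct squarefree integers > 1 with 7869 not a perfect square). To show equality we compute the minimal polynomial of γ. From γ = √61 + √129: γ^2 = 61 + 2√(7869) + 129 = 190 + 2√(7869), so γ^2 - 190 = 2√(7869); squaring, (γ^2 - 190)^2 = 4·7869, i.e. γ^4 - 380γ^2 + 36100 - 31476 = 0, i.e. γ^4 - 380γ^2 + 4624 = 0. So γ is a root of x^4 - 380x^2 + 4624. This polynomial is irreducible over Q: it has no rational root (each ±√61 ± √129 is irrational), and any factorization into two quadratics over Q would force √(7869) ∈ Q (pairing opposite roots) or √61, √129 ∈ Q (other pairings), all impossible. Hence [Q(γ):Q] = 4 = [Q(√61, √129):Q], so Q(γ) = Q(√61, √129).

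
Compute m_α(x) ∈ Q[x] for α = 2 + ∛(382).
m_α(x) = x^3 - 6x^2 + 12x - 390

Set β = α - 2 = ∛(382), so β^3 = 382. Then (α - 2)^3 - 382 = 0, i.e. α is a root of g(x) = (x - 2)^3 - 382 = x^3 - 6x^2 + 12x - 390. Since g(x) = h(x - 2) where h(x) = x^3 - 382, and h is irreducible over Q (because 382 is not a perfect cube, so h has no rational root, and a monic cubic with no rational root is irreducible), g is also irreducible (irreducibility is preserved under the substitution x → x - 2). Hence m_α(x) = x^3 - 6x^2 + 12x - 390.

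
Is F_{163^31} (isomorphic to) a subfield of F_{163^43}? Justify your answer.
No: F_{163^31} is not a subfield of F_{163^43}

F_{p^m} embeds in F_{p^n} iff m | n. Here 31 ∤ 43 (since 43 = 1·31 + 12 with remainder 12 ≠ 0), so F_{163^31} is not a subfield of F_{163^43}. Equivalently: if it were, the tower law would give 31 = [F_{163^31}:F_163] dividing [F_{163^43}:F_163] = 43, contradiction.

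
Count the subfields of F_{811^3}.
F_{811^3} has 2 subfields

The subfields of F_{p^n} are exactly the fields F_{p^d} for d | n (each is the fixed field of the unique index-d subgroup of Gal(F_{p^n}/F_p) ≅ Z/nZ). The divisors of n = 3 are {1, 3}, giving 2 subfields: F_{811^1}, F_{811^3}.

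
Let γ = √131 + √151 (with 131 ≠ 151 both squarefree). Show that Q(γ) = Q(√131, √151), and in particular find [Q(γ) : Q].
[Q(γ) : Q] = 4 (equivalently, Q(γ) = Q(√131, √151))

Obviously Q(γ) ⊆ Q(√131, √151), and [Q(√131, √151):Q] = 4 (since 131, 151 are distinct squarefree integers > 1 with 19781 not a perfect square). To show equality we compute the minimal polynomial of γ. From γ = √131 + √151: γ^2 = 131 + 2√(19781) + 151 = 282 + 2√(19781), so γ^2 - 282 = 2√(19781); squaring, (γ^2 - 282)^2 = 4·19781, i.e. γ^4 - 564γ^2 + 79524 - 79124 = 0, i.e. γ^4 - 564γ^2 + 400 = 0. So γ is a root of x^4 - 564x^2 + 400. This polynomial is irreducible over Q: it has no rational root (each ±√131 ± √151 is irrational), and any factorization into two quadratics over Q would force √(19781) ∈ Q (pairing opposite roots) or √131, √151 ∈ Q (other pairings), all impossible. Hence [Q(γ):Q] = 4 = [Q(√131, √151):Q], so Q(γ) = Q(√131, √151).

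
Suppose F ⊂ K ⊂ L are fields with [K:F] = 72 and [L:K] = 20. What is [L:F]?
[L:F] = 1440

The tower law says that for any tower of field extensions F ⊂ K ⊂ L with finite degrees, [L:F] = [L:K] · [K:F]. Here this gives [L:F] = 20 · 72 = 1440.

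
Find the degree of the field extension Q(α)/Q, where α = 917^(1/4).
[Q(α):Q] = 4

α is a root of x^4 - 917. By Eisenstein's criterion at the prime p = 7 (which divides the constant term 917 but p^2 = 49 does not, since 917 is squarefree), x^4 - 917 is irreducible over Q. Hence [Q(α):Q] = 4.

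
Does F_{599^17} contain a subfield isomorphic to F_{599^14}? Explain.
No: F_{599^14} is not a subfield of F_{599^17}

F_{p^m} embeds in F_{p^n} iff m | n. Here 14 ∤ 17 (since 17 = 1·14 + 3 with remainder 3 ≠ 0), so F_{599^14} is not a subfield of F_{599^17}. Equivalently: if it were, the tower law would give 14 = [F_{599^14}:F_599] dividing [F_{599^17}:F_599] = 17, contradiction.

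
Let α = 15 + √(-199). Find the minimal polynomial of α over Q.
m_α(x) = x^2 - 30x + 424

From α - 15 = √(-199), squaring gives (α - 15)^2 = -199, i.e. α^2 - 30α + 225 = -199, so α^2 - 30α + 424 = 0. The discriminant of x^2 - 30x + 424 is (-30)^2 - 4·(424) = 900 - 1696 = -796, and 4·(-199) is not a perfect square in Q since -199 is squarefree and ≠ 1. Hence x^2 - 30x + 424 is irreducible over Q and is the minimal polynomial of α.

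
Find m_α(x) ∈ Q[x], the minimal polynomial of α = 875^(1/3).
m_α(x) = x^3 - 875

α satisfies α^3 = 875, so x^3 - 875 annihilates α. By the rational root test, a rational root p/q (in lowest terms) of x^3 - 875 would satisfy p^3 = 875 q^3, forcing q = 1 and p^3 = 875; but 875 is not a perfect cube, contradiction. A monic cubic over Q with no rational root is irreducible (any nontrivial factorization would include a linear factor). Hence x^3 - 875 is the minimal polynomial of α, and in particular [Q(α):Q] = 3.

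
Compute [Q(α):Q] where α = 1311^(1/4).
[Q(α):Q] = 4

α is a root of x^4 - 1311. By Eisenstein's criterion at the prime p = 3 (which divides the constant term 1311 but p^2 = 9 does not, since 1311 is squarefree), x^4 - 1311 is irreducible over Q. Hence [Q(α):Q] = 4.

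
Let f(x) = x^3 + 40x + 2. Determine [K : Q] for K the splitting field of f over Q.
[K : Q] = 6

By the rational root test, any rational root of the monic integer polynomial f(x) = x^3 + 40x + 2 must be an integer dividing the constant term 2, i.e. one of ±{1, 2}. Evaluating: f(1) = 43, f(-1) = -39, f(2) = 90, f(-2) = -86; none is 0, so f has no rational root and is therefore irreducible over Q (a cubic with no linear factor over a field is irreducible). For an irreducible cubic, the Galois group is A_3 or S_3 according as the discriminant disc(f) = -4a^3 - 27b^2 = -4·(40)^3 - 27·(2)^2 = -256108 is or is not a square in Q. Here disc(f) = -256108 is not a perfect square in Q, so the Galois group of f over Q is not contained in A_3 and must be all of S_3. The splitting field has degree |S_3| = 6 over Q, so [K : Q] = 6.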